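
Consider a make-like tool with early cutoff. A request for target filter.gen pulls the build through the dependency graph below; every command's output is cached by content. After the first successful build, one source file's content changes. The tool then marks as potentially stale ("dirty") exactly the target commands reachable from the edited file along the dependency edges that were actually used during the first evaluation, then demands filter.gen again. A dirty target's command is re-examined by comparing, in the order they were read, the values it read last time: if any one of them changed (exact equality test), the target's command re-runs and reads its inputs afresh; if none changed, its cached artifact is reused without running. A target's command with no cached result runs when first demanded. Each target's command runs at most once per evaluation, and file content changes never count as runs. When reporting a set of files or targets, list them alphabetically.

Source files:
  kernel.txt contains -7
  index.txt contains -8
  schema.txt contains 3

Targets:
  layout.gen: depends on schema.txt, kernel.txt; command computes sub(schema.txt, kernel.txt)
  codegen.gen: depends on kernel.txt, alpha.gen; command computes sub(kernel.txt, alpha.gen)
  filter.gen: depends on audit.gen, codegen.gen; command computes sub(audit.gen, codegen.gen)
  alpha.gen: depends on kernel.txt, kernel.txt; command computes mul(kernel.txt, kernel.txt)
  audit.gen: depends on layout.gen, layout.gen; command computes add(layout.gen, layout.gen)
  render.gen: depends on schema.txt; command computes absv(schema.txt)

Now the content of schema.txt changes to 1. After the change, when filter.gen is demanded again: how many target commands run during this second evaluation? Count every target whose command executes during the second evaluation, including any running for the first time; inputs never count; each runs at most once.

First demand of the output computes:
  alpha.gen = mul(-7, -7) = 49
  codegen.gen = sub(-7, 49) = -56
  layout.gen = sub(3, -7) = 10
  audit.gen = add(10, 10) = 20
  filter.gen = sub(20, -56) = 76

After the edit, cleaning proceeds:
  layout.gen: a read changed (schema.txt 3->1) — executes, giving 8.
  audit.gen: a read changed (layout.gen 10->8; layout.gen 10->8) — executes, giving 16.
  filter.gen: a read changed (audit.gen 20->16) — executes, giving 72.

3 target commands run: audit.gen, filter.gen, layout.gen.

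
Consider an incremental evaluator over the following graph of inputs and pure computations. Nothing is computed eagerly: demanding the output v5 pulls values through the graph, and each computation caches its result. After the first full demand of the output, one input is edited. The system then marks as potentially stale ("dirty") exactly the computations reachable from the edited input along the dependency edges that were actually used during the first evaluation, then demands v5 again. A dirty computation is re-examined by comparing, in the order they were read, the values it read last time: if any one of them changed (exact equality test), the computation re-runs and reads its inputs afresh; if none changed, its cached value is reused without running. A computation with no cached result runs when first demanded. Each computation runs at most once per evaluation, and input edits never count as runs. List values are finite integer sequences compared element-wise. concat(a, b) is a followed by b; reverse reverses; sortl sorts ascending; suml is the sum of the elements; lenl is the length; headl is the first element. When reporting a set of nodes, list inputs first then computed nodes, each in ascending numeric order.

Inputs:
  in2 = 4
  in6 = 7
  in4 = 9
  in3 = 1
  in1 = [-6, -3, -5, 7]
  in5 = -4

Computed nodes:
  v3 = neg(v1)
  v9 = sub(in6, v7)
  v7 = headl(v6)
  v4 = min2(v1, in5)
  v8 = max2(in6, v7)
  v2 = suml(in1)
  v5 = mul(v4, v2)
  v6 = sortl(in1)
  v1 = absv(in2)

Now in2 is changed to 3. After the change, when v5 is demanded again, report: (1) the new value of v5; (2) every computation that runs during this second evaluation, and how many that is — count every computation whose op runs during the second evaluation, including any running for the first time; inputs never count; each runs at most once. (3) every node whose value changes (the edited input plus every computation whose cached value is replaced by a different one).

Initial pass — values computed on the first demand:
  v1 = absv(4) = 4
  v2 = suml([-6, -3, -5, 7]) = -7
  v4 = min2(4, -4) = -4
  v5 = mul(-4, -7) = 28

Second demand — change propagation:
  v1: re-runs because in2 4->3; new result 3.
  v4: re-runs because v1 4->3; new result -4 (unchanged).
  v5: re-examined; everything it read last time is the same (v4 unchanged, v2 unchanged) — cache 28 kept, no run.

The important point: v4 recomputes to an identical value, and the output ends up unchanged.

v5 now evaluates to 28.
Run set: v1, v4 (2 run).
Changed values: in2, v1.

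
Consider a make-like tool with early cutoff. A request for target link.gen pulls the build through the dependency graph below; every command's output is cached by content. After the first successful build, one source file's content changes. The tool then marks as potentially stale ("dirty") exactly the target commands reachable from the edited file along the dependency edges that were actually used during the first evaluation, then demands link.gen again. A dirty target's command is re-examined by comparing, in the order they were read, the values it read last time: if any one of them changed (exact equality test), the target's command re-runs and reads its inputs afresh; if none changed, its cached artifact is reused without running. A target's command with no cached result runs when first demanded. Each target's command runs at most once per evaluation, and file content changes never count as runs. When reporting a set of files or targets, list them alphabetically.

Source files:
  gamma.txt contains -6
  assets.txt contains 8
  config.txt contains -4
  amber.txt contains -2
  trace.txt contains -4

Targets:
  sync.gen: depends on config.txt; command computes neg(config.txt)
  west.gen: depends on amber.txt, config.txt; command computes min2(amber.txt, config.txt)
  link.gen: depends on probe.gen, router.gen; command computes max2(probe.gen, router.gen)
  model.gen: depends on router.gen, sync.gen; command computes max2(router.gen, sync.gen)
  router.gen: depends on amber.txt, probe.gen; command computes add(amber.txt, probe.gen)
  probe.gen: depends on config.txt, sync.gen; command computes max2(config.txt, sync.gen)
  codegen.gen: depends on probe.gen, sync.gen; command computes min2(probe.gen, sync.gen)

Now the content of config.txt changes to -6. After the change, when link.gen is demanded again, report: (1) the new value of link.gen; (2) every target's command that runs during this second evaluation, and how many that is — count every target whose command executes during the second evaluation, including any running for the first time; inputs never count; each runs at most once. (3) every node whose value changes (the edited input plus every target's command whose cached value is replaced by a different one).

First demand of the output computes:
  sync.gen = neg(-4) = 4
  probe.gen = max2(-4, 4) = 4
  router.gen = add(-2, 4) = 2
  link.gen = max2(4, 2) = 4

After the edit, cleaning proceeds:
  sync.gen: a read changed (config.txt -4->-6) — executes, giving 6.
  probe.gen: a read changed (config.txt -4->-6; sync.gen 4->6) — executes, giving 6.
  router.gen: a read changed (probe.gen 4->6) — executes, giving 4.
  link.gen: a read changed (probe.gen 4->6; router.gen 2->4) — executes, giving 6.

Demanding link.gen again yields 6.
4 target commands run: link.gen, probe.gen, router.gen, sync.gen.
The nodes whose values change: config.txt, link.gen, probe.gen, router.gen, sync.gen.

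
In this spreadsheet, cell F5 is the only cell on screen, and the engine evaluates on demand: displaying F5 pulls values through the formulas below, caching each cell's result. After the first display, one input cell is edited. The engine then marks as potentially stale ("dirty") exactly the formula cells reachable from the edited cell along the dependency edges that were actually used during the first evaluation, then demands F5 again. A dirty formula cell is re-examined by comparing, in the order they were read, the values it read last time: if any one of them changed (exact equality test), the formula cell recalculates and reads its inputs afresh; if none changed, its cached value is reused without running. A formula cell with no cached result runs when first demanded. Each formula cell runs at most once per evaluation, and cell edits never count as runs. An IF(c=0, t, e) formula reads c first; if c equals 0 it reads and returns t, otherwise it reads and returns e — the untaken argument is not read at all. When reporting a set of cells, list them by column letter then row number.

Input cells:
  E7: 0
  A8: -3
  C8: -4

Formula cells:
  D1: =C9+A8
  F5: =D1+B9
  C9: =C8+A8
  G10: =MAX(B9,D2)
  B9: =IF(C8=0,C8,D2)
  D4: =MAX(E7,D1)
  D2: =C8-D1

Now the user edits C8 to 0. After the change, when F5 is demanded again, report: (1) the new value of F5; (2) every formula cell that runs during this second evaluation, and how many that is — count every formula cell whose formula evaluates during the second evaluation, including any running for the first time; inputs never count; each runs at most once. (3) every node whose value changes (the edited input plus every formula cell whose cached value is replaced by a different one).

F5 now evaluates to -6.
Run set: B9, C9, D1, F5 (4 run).
Changed values: B9, C8, C9, D1, F5.
The important point: the flipped condition redirects demand; D2 is left stale, never re-checked.

Initial pass — values computed on the first demand:
  C9 = -4 + -3 = -7
  D1 = -7 + -3 = -10
  D2 = -4 - -10 = 6
  B9 = IF(C8=0: C8=-4 -> else branch D2) = 6
  F5 = -10 + 6 = -4

Second demand — change propagation:
  C9: re-runs because C8 -4->0; new result -3.
  D1: re-runs because C9 -7->-3; new result -6.
  D2: dirty yet unreached — the second evaluation never asks for it.
  B9: re-runs because C8 -4->0; new result 0.
  F5: re-runs because D1 -10->-6; B9 6->0; new result -6.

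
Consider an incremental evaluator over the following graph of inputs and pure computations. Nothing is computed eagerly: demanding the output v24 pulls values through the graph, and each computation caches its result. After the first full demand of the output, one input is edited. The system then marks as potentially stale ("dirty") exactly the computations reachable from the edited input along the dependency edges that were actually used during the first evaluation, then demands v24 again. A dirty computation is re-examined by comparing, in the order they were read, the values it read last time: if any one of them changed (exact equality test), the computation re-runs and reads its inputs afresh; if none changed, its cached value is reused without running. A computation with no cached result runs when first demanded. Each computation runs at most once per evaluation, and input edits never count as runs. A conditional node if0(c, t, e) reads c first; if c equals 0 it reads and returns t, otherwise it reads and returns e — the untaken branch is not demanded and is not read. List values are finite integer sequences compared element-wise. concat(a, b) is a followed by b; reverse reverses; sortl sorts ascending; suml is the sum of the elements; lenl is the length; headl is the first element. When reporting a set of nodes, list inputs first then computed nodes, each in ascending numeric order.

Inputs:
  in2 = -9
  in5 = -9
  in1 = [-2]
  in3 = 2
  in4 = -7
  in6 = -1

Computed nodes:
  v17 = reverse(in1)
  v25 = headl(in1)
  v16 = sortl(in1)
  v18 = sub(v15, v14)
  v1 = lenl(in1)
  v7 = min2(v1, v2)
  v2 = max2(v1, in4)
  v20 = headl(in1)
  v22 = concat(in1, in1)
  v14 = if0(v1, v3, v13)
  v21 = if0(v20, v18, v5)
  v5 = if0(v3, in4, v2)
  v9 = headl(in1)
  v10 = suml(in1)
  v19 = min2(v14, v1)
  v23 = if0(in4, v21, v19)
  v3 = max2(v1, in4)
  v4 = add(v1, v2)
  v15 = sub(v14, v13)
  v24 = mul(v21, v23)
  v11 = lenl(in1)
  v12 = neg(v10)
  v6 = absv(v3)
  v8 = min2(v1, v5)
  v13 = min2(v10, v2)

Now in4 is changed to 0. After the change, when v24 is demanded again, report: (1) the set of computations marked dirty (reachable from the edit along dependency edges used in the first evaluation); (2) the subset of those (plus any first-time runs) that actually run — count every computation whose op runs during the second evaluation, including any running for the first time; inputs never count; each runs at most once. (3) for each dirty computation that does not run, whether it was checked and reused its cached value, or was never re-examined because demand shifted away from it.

Dirty set: v2, v3, v5, v13, v14, v19, v21, v23, v24.
Run set: v2, v3, v23, v24 (4 run).
Re-examined without running (cache reused): v5, v21.
Left stale — demand moved off them: v13, v14, v19.
The important point: the flipped condition redirects demand; v13, v14, v19 are left stale, never re-checked.

Initial pass — values computed on the first demand:
  v1 = lenl([-2]) = 1
  v2 = max2(1, -7) = 1
  v3 = max2(1, -7) = 1
  v5 = if0(v3=1 -> else branch v2) = 1
  v10 = suml([-2]) = -2
  v13 = min2(-2, 1) = -2
  v14 = if0(v1=1 -> else branch v13) = -2
  v19 = min2(-2, 1) = -2
  v20 = headl([-2]) = -2
  v21 = if0(v20=-2 -> else branch v5) = 1
  v23 = if0(in4=-7 -> else branch v19) = -2
  v24 = mul(1, -2) = -2

Second demand — change propagation:
  v2: re-runs because in4 -7->0; new result 1 (unchanged).
  v3: re-runs because in4 -7->0; new result 1 (unchanged).
  v5: re-examined; everything it read last time is the same (v3 unchanged, v2 unchanged) — cache 1 kept, no run.
  v13: dirty yet unreached — the second evaluation never asks for it.
  v14: dirty yet unreached — the second evaluation never asks for it.
  v19: dirty yet unreached — the second evaluation never asks for it.
  v21: re-examined; everything it read last time is the same (v20 unchanged, v5 unchanged) — cache 1 kept, no run.
  v23: re-runs because in4 -7->0; new result 1.
  v24: re-runs because v23 -2->1; new result 1.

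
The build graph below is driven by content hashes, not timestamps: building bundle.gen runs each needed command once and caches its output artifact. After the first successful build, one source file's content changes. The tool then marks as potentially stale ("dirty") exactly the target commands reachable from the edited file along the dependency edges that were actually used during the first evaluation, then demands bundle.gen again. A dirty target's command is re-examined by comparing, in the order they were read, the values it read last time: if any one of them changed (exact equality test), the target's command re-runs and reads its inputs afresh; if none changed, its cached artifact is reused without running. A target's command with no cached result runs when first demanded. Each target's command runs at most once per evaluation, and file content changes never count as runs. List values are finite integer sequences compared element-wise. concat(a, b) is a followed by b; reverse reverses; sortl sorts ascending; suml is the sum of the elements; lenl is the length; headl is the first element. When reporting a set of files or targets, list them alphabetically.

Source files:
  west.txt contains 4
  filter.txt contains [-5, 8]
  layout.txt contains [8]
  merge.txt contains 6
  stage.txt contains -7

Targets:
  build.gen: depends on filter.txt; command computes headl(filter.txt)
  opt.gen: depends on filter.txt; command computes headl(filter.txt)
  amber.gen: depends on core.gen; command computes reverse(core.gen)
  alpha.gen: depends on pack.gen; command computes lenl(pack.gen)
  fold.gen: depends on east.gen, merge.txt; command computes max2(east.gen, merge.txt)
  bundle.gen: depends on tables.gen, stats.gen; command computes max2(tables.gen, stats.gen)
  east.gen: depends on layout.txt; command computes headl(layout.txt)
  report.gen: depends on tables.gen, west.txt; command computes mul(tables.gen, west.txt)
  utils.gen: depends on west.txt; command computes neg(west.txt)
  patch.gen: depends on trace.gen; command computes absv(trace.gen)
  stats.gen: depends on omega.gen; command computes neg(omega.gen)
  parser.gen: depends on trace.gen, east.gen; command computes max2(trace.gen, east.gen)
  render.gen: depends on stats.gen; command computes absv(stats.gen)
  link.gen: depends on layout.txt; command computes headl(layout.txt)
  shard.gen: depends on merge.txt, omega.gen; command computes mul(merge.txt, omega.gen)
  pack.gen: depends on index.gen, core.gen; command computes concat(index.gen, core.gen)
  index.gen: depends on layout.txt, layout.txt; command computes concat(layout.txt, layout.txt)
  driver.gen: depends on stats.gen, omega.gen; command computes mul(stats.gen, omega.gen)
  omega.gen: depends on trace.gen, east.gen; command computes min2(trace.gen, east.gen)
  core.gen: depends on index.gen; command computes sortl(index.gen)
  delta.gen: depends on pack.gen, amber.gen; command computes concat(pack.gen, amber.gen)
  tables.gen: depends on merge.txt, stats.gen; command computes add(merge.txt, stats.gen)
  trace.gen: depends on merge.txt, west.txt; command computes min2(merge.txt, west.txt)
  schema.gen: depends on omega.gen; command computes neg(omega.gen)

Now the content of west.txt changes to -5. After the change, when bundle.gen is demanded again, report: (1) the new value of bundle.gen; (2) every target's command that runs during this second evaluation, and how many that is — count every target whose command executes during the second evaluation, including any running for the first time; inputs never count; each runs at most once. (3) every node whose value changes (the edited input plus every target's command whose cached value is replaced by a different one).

Initial pass — values computed on the first demand:
  east.gen = headl([8]) = 8
  trace.gen = min2(6, 4) = 4
  omega.gen = min2(4, 8) = 4
  stats.gen = neg(4) = -4
  tables.gen = add(6, -4) = 2
  bundle.gen = max2(2, -4) = 2

Second demand — change propagation:
  trace.gen: re-runs because west.txt 4->-5; new result -5.
  omega.gen: re-runs because trace.gen 4->-5; new result -5.
  stats.gen: re-runs because omega.gen 4->-5; new result 5.
  tables.gen: re-runs because stats.gen -4->5; new result 11.
  bundle.gen: re-runs because tables.gen 2->11; stats.gen -4->5; new result 11.

bundle.gen now evaluates to 11.
Run set: bundle.gen, omega.gen, stats.gen, tables.gen, trace.gen (5 run).
Changed values: bundle.gen, omega.gen, stats.gen, tables.gen, trace.gen, west.txt.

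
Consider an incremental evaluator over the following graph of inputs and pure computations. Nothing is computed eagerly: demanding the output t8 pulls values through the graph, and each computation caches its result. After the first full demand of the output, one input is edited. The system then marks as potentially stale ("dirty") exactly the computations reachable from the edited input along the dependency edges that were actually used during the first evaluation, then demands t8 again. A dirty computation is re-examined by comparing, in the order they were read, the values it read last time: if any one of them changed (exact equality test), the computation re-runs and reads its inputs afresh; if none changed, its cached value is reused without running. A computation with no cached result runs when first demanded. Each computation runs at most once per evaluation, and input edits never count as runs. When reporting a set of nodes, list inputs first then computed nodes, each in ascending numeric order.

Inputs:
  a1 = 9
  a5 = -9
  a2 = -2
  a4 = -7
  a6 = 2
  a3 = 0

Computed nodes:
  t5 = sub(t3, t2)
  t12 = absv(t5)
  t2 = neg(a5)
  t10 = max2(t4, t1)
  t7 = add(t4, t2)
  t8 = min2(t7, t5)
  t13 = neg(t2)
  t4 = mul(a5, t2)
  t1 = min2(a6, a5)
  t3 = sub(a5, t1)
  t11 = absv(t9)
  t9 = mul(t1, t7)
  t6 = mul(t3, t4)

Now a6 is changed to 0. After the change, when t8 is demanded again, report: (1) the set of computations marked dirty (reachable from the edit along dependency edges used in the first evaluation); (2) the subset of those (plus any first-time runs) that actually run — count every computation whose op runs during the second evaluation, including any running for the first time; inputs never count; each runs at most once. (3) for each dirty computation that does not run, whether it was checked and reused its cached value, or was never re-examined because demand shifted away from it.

Dirty set: t1, t3, t5, t8.
Run set: t1 (1 run).
Re-examined without running (cache reused): t3, t5, t8.
The important point: t1 recomputes to an identical value, and the output ends up unchanged.

Initial pass — values computed on the first demand:
  t1 = min2(2, -9) = -9
  t2 = neg(-9) = 9
  t3 = sub(-9, -9) = 0
  t4 = mul(-9, 9) = -81
  t5 = sub(0, 9) = -9
  t7 = add(-81, 9) = -72
  t8 = min2(-72, -9) = -72

Second demand — change propagation:
  t1: re-runs because a6 2->0; new result -9 (unchanged).
  t3: re-examined; everything it read last time is the same (a5 unchanged, t1 unchanged) — cache 0 kept, no run.
  t5: re-examined; everything it read last time is the same (t3 unchanged, t2 unchanged) — cache -9 kept, no run.
  t8: re-examined; everything it read last time is the same (t7 unchanged, t5 unchanged) — cache -72 kept, no run.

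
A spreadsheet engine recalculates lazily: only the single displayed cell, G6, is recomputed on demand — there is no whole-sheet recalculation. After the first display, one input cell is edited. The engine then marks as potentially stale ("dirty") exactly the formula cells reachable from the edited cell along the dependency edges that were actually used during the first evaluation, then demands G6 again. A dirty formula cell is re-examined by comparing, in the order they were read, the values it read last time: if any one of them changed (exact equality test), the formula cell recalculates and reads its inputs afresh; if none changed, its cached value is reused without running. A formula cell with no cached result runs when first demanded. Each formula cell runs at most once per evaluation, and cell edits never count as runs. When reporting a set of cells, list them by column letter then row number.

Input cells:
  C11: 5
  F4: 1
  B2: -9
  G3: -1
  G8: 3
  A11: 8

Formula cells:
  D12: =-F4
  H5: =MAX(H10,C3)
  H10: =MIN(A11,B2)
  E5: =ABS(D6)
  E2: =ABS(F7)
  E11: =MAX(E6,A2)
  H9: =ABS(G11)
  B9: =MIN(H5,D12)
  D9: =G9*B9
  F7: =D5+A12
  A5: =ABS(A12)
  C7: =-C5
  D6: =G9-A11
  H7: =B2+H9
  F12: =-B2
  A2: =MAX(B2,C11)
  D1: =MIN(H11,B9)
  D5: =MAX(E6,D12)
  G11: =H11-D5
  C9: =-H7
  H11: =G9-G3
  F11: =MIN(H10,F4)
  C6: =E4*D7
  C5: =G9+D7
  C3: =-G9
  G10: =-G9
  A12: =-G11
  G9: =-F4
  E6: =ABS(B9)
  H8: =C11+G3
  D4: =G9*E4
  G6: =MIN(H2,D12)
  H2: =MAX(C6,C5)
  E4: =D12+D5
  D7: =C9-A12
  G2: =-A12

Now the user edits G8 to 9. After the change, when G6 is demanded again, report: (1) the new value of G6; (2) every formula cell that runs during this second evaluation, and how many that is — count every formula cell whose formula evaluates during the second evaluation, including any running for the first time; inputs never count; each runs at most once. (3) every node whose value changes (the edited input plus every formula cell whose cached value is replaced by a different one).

First evaluation (everything demanded from the output):
  D12 = -(1) = -1
  G9 = -(1) = -1
  C3 = -(-1) = 1
  H10 = MIN(8, -9) = -9
  H5 = MAX(-9, 1) = 1
  B9 = MIN(1, -1) = -1
  E6 = ABS(-1) = 1
  D5 = MAX(1, -1) = 1
  E4 = -1 + 1 = 0
  H11 = -1 - -1 = 0
  G11 = 0 - 1 = -1
  A12 = -(-1) = 1
  H9 = ABS(-1) = 1
  H7 = -9 + 1 = -8
  C9 = -(-8) = 8
  D7 = 8 - 1 = 7
  C5 = -1 + 7 = 6
  C6 = 0 * 7 = 0
  H2 = MAX(0, 6) = 6
  G6 = MIN(6, -1) = -1

Propagation after the edit:
  G8 feeds no computation that the output demands — nothing is marked dirty and nothing runs.

Key observation: G8 is never demanded by the output, so the edit triggers no recomputation at all.

New value of G6: -1.
Formula cells that run: none — 0 in total.
Values that change: G8.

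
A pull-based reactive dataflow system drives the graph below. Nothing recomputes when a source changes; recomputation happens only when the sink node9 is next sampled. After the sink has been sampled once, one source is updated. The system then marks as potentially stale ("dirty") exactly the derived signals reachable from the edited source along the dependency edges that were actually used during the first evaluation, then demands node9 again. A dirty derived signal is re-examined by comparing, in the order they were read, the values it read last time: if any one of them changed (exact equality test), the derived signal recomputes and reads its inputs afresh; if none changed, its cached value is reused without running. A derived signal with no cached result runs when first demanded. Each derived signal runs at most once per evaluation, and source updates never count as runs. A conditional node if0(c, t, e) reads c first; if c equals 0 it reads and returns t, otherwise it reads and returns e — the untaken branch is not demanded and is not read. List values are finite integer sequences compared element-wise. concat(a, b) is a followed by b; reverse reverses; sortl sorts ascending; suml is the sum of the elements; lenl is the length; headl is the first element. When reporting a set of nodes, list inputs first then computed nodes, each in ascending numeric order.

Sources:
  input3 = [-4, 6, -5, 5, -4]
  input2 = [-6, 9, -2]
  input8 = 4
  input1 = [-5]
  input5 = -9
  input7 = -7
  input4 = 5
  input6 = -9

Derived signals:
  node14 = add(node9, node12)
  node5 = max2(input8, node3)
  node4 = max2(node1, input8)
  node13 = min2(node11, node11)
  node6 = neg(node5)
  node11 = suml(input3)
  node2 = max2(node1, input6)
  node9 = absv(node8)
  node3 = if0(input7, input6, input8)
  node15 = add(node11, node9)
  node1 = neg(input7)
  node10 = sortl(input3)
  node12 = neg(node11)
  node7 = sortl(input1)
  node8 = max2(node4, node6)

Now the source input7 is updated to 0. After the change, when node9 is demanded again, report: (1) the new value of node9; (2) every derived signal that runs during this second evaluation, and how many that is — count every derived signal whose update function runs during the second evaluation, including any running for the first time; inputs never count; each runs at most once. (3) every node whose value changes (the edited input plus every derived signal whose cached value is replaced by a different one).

New value of node9: 4.
Derived signals that run: node1, node3, node4, node5, node8, node9 — 6 in total.
Values that change: input7, node1, node3, node4, node8, node9.
Key observation: the cutoff stops propagation at node6 — its inputs' values are unchanged, so it reuses its cache.

First evaluation (everything demanded from the output):
  node1 = neg(-7) = 7
  node3 = if0(input7=-7 -> else branch input8) = 4
  node4 = max2(7, 4) = 7
  node5 = max2(4, 4) = 4
  node6 = neg(4) = -4
  node8 = max2(7, -4) = 7
  node9 = absv(7) = 7

Propagation after the edit:
  node1: runs — input7 -7->0; result 0.
  node3: runs — input7 -7->0; result -9.
  node4: runs — node1 7->0; result 4.
  node5: runs — node3 4->-9; result 4 (same value as before).
  node6: checked — values it read are unchanged (node5 unchanged); reused cached -4 without running.
  node8: runs — node4 7->4; result 4.
  node9: runs — node8 7->4; result 4.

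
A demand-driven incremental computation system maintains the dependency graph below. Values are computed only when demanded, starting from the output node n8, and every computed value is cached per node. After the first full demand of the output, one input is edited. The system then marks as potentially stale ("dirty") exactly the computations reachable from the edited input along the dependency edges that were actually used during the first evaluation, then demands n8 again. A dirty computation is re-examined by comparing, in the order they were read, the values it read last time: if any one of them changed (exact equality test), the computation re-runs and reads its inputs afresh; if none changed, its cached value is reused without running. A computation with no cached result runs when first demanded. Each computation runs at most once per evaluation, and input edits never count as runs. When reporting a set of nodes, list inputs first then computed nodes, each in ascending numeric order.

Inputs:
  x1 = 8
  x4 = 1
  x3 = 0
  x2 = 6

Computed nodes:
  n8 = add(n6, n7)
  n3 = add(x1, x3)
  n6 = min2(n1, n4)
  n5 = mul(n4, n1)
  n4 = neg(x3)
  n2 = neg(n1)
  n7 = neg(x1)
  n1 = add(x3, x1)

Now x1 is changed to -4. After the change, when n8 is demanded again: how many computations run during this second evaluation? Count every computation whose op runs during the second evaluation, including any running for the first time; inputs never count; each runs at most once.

First evaluation (everything demanded from the output):
  n1 = add(0, 8) = 8
  n4 = neg(0) = 0
  n6 = min2(8, 0) = 0
  n7 = neg(8) = -8
  n8 = add(0, -8) = -8

Propagation after the edit:
  n1: runs — x1 8->-4; result -4.
  n6: runs — n1 8->-4; result -4.
  n7: runs — x1 8->-4; result 4.
  n8: runs — n6 0->-4; n7 -8->4; result 0.

Computations that run: n1, n6, n7, n8 — 4 in total.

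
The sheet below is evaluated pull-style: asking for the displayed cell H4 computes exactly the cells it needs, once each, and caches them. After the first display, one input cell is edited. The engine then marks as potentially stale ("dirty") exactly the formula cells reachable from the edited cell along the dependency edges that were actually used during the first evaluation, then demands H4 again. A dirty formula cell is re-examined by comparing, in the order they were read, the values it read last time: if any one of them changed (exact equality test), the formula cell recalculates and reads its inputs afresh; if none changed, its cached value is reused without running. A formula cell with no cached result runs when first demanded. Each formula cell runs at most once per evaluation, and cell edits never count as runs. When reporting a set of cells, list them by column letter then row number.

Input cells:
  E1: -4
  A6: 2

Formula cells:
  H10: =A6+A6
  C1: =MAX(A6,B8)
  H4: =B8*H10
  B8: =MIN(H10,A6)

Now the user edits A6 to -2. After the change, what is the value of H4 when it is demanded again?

First demand of the output computes:
  H10 = 2 + 2 = 4
  B8 = MIN(4, 2) = 2
  H4 = 2 * 4 = 8

After the edit, cleaning proceeds:
  H10: a read changed (A6 2->-2; A6 2->-2) — executes, giving -4.
  B8: a read changed (H10 4->-4; A6 2->-2) — executes, giving -4.
  H4: a read changed (B8 2->-4; H10 4->-4) — executes, giving 16.

Demanding H4 again yields 16.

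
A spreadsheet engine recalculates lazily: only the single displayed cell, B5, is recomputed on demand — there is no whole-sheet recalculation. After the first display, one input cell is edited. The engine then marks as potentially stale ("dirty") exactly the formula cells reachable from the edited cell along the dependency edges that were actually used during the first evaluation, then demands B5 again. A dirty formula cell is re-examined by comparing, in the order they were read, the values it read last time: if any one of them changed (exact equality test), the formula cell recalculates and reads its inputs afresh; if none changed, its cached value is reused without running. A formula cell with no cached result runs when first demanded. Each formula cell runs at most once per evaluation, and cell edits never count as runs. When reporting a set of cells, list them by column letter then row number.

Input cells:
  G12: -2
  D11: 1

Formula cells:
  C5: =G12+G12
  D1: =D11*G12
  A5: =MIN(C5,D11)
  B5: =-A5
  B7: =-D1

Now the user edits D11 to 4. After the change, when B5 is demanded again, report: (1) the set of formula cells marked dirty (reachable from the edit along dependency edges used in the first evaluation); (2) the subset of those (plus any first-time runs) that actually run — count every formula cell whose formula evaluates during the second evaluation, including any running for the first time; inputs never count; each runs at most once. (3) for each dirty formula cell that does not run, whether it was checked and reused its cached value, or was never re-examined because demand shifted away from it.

First evaluation (everything demanded from the output):
  C5 = -2 + -2 = -4
  A5 = MIN(-4, 1) = -4
  B5 = -(-4) = 4

Propagation after the edit:
  A5: runs — D11 1->4; result -4 (same value as before).
  B5: checked — values it read are unchanged (A5 unchanged); reused cached 4 without running.

Key observation: the change is absorbed at A5 — it re-runs but produces the same value, and the output's value is unchanged.

Marked dirty: A5, B5.
Formula cells that run: A5 — 1 in total.
Checked but reused from cache: B5.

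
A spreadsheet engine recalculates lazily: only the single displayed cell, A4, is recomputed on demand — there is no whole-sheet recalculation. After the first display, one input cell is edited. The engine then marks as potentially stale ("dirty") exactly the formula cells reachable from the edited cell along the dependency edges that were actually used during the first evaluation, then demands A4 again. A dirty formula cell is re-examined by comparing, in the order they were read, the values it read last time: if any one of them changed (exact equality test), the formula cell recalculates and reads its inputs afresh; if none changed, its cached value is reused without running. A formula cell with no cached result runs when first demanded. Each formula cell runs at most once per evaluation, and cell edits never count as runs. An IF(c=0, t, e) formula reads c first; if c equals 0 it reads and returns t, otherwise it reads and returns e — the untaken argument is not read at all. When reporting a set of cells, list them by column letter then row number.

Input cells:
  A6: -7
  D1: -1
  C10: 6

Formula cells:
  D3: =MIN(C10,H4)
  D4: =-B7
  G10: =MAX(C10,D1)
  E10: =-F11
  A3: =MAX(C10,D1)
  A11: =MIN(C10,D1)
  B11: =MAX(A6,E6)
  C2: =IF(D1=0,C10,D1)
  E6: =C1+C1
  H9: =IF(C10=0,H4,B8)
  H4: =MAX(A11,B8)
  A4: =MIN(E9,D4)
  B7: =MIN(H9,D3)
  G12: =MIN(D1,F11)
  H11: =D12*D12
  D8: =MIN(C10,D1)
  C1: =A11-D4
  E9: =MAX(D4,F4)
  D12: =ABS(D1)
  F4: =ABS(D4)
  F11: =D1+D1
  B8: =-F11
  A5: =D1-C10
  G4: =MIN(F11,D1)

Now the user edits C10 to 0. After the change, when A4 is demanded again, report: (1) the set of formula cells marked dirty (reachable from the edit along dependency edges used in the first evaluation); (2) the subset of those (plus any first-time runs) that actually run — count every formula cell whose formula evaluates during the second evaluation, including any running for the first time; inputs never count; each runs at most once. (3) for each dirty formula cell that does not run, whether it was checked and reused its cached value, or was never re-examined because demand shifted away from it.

First evaluation (everything demanded from the output):
  A11 = MIN(6, -1) = -1
  F11 = -1 + -1 = -2
  B8 = -(-2) = 2
  H4 = MAX(-1, 2) = 2
  D3 = MIN(6, 2) = 2
  H9 = IF(C10=0: C10=6 -> else branch B8) = 2
  B7 = MIN(2, 2) = 2
  D4 = -(2) = -2
  F4 = ABS(-2) = 2
  E9 = MAX(-2, 2) = 2
  A4 = MIN(2, -2) = -2

Propagation after the edit:
  A11: runs — C10 6->0; result -1 (same value as before).
  H4: checked — values it read are unchanged (A11 unchanged, B8 unchanged); reused cached 2 without running.
  D3: runs — C10 6->0; result 0.
  H9: runs — C10 6->0; result 2 (same value as before).
  B7: runs — D3 2->0; result 0.
  D4: runs — B7 2->0; result 0.
  F4: runs — D4 -2->0; result 0.
  E9: runs — D4 -2->0; F4 2->0; result 0.
  A4: runs — E9 2->0; D4 -2->0; result 0.

Key observation: the cutoff stops propagation at H4 — its inputs' values are unchanged, so it reuses its cache.

Marked dirty: A4, A11, B7, D3, D4, E9, F4, H4, H9.
Formula cells that run: A4, A11, B7, D3, D4, E9, F4, H9 — 8 in total.
Checked but reused from cache: H4.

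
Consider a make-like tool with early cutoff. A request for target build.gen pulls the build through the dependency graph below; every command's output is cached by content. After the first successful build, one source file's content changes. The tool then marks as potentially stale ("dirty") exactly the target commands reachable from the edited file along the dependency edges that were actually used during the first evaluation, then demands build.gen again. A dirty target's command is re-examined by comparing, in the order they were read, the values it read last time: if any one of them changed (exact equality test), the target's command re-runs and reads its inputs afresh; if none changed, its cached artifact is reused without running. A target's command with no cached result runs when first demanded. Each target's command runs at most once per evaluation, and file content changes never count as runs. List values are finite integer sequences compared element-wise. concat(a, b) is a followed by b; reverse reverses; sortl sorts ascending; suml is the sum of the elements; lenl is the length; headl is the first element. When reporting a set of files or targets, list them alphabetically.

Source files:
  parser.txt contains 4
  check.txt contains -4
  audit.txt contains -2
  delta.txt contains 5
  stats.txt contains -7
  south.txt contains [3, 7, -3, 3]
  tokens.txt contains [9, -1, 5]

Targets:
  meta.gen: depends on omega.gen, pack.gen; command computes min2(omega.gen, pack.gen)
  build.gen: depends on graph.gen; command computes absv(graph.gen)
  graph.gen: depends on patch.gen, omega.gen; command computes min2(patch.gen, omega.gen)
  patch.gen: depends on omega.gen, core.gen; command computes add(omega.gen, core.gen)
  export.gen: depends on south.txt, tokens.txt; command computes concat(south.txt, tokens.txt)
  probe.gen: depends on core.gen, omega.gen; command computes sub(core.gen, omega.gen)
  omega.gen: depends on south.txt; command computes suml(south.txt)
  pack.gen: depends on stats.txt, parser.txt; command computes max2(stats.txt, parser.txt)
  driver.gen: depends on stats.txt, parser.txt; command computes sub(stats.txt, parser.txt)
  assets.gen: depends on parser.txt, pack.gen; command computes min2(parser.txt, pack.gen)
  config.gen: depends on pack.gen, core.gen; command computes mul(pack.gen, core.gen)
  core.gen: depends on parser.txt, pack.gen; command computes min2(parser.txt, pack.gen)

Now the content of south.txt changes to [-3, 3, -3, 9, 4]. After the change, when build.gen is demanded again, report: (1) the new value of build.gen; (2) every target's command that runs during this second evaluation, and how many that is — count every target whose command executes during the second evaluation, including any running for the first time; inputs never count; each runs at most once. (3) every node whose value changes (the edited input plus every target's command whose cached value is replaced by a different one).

First demand of the output computes:
  omega.gen = suml([3, 7, -3, 3]) = 10
  pack.gen = max2(-7, 4) = 4
  core.gen = min2(4, 4) = 4
  patch.gen = add(10, 4) = 14
  graph.gen = min2(14, 10) = 10
  build.gen = absv(10) = 10

After the edit, cleaning proceeds:
  omega.gen: a read changed (south.txt [3, 7, -3, 3]->[-3, 3, -3, 9, 4]) — executes, giving 10 — identical to its old value.
  patch.gen: dirty, but its reads are unchanged (omega.gen unchanged, core.gen unchanged); cached 14 stands.
  graph.gen: dirty, but its reads are unchanged (patch.gen unchanged, omega.gen unchanged); cached 10 stands.
  build.gen: dirty, but its reads are unchanged (graph.gen unchanged); cached 10 stands.

Note the absorption at omega.gen: it re-runs yet its value is the same, leaving the output's value untouched.

Demanding build.gen again yields 10.
1 target commands run: omega.gen.
The nodes whose values change: south.txt.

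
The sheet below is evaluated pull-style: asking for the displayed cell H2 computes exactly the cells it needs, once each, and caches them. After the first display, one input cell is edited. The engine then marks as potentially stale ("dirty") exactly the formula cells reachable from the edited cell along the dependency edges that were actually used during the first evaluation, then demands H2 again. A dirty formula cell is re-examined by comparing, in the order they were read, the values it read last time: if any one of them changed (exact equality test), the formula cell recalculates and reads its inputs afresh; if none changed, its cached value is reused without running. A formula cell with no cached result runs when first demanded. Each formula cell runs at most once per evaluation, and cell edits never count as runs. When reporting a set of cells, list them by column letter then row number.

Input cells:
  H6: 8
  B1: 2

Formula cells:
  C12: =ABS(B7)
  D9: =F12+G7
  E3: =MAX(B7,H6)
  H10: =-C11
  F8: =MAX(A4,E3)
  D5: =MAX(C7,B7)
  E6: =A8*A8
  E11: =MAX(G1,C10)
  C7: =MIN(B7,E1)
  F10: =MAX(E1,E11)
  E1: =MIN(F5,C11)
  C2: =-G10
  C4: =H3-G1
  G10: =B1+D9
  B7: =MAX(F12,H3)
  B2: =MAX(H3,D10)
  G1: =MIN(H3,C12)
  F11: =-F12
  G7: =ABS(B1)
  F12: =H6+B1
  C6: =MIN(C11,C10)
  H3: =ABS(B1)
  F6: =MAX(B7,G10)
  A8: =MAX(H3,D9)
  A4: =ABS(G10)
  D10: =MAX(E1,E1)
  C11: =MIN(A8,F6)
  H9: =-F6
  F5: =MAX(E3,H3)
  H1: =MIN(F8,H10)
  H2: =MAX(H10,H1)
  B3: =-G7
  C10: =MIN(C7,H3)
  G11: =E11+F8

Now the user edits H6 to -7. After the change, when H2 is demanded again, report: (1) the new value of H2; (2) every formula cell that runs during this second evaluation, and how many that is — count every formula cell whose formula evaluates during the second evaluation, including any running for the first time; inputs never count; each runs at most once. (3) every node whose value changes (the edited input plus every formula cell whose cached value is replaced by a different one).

First demand of the output computes:
  F12 = 8 + 2 = 10
  G7 = ABS(2) = 2
  D9 = 10 + 2 = 12
  G10 = 2 + 12 = 14
  A4 = ABS(14) = 14
  H3 = ABS(2) = 2
  A8 = MAX(2, 12) = 12
  B7 = MAX(10, 2) = 10
  E3 = MAX(10, 8) = 10
  F6 = MAX(10, 14) = 14
  C11 = MIN(12, 14) = 12
  F8 = MAX(14, 10) = 14
  H10 = -(12) = -12
  H1 = MIN(14, -12) = -12
  H2 = MAX(-12, -12) = -12

After the edit, cleaning proceeds:
  F12: a read changed (H6 8->-7) — executes, giving -5.
  B7: a read changed (F12 10->-5) — executes, giving 2.
  D9: a read changed (F12 10->-5) — executes, giving -3.
  A8: a read changed (D9 12->-3) — executes, giving 2.
  E3: a read changed (B7 10->2; H6 8->-7) — executes, giving 2.
  G10: a read changed (D9 12->-3) — executes, giving -1.
  A4: a read changed (G10 14->-1) — executes, giving 1.
  F6: a read changed (B7 10->2; G10 14->-1) — executes, giving 2.
  C11: a read changed (A8 12->2; F6 14->2) — executes, giving 2.
  F8: a read changed (A4 14->1; E3 10->2) — executes, giving 2.
  H10: a read changed (C11 12->2) — executes, giving -2.
  H1: a read changed (F8 14->2; H10 -12->-2) — executes, giving -2.
  H2: a read changed (H10 -12->-2; H1 -12->-2) — executes, giving -2.

Demanding H2 again yields -2.
13 formula cells run: A4, A8, B7, C11, D9, E3, F6, F8, F12, G10, H1, H2, H10.
The nodes whose values change: A4, A8, B7, C11, D9, E3, F6, F8, F12, G10, H1, H2, H6, H10.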